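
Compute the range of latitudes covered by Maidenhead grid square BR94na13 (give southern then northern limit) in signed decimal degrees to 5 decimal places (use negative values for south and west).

Field B=1, R=17: +1·20° lon, +17·10° lat → SW at lon -160°, lat 80°.
Square 9, 4: +9·2° lon, +4·1° lat → SW at lon -142°, lat 84°.
Subsquare n=13, a=0: +13·0.0833333° lon, +0·0.0416667° lat → SW at lon -140.917°, lat 84°.
Extended square 1, 3: +1·0.00833333° lon, +3·0.00416667° lat → SW at lon -140.908°, lat 84.0125°.
Cell spans 0.00833333° lon × 0.00416667° lat.
south 84.01250, north 84.01667.

84.01250, 84.01667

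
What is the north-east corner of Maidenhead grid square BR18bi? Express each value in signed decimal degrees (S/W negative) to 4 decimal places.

88.3750, -157.8333

Field B=1, R=17: +1·20° lon, +17·10° lat → SW at lon -160°, lat 80°.
Square 1, 8: +1·2° lon, +8·1° lat → SW at lon -158°, lat 88°.
Subsquare b=1, i=8: +1·0.0833333° lon, +8·0.0416667° lat → SW at lon -157.917°, lat 88.3333°.
Cell spans 0.0833333° lon × 0.0416667° lat. NE corner is SW corner plus one full cell.
latitude 88.3750, longitude -157.8333.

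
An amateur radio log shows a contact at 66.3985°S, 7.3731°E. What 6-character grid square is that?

JC33qo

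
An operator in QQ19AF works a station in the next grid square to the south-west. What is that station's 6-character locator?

QQ09xe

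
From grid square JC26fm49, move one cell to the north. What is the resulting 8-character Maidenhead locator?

Latitude extended square 9; +1 → 10, wraps to 0, carry into subsquare.
Latitude subsquare m = 12; +1 → 13 = n.
The longitude characters are unchanged.

JC26fn40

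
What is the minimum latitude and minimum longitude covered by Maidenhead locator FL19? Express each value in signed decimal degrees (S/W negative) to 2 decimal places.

29.00, -78.00

Field F=5, L=11: +5·20° lon, +11·10° lat → SW at lon -80°, lat 20°.
Square 1, 9: +1·2° lon, +9·1° lat → SW at lon -78°, lat 29°.
latitude 29.00, longitude -78.00.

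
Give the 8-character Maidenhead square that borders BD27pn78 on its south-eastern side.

BD27pn87

Longitude extended square 7; +1 → 8.
Latitude extended square 8; −1 → 7.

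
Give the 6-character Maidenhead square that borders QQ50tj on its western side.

QQ50sj

Longitude subsquare t = 19; −1 → 18 = s.
The latitude characters are unchanged.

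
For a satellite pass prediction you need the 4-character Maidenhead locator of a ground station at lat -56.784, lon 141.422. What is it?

Add 180° to longitude and 90° to latitude: 321.42, 33.22.
Field: 321.42/20 → 16 → Q, 33.22/10 → 3 → D; chars QD.
Square: 1.42/2 → 0, 3.22/1 → 3; chars 03.

QD03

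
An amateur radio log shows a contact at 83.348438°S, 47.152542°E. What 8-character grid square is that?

LA36np86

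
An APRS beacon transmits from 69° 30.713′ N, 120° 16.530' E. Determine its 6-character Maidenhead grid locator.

PP09dm

Add 180° to longitude and 90° to latitude: 300.2755, 159.5119.
Field: 300.2755/20 → 15 → P, 159.5119/10 → 15 → P; chars PP.
Square: 0.2755/2 → 0, 9.5119/1 → 9; chars 09.
Subsquare: 0.2755/0.0833333 → 3 → d, 0.5119/0.0416667 → 12 → m; chars dm.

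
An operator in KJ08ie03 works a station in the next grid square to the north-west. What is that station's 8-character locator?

KJ08he94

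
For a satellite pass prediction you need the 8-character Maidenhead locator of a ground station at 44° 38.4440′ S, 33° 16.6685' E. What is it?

KE65pi36

Offset from 180°W / 90°S: lon 213.27781°, lat 45.35927°.
Field: 213.27781/20 → 10 → K, 45.35927/10 → 4 → E; chars KE.
Square: 13.27781/2 → 6, 5.35927/1 → 5; chars 65.
Subsquare: 1.27781/0.0833333 → 15 → p, 0.35927/0.0416667 → 8 → i; chars pi.
Extended square: 0.02781/0.00833333 → 3, 0.02593/0.00416667 → 6; chars 36.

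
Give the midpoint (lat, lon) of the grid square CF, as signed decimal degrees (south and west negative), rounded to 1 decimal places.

-35.0, -130.0

Field C=2, F=5: +2·20° lon, +5·10° lat → SW at lon -140°, lat -40°.
Cell spans 20° lon × 10° lat. Centre is SW corner plus half of each.
latitude -35.0, longitude -130.0.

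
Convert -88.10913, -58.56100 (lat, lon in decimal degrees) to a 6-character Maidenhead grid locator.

GA01rv

Add 180° to longitude and 90° to latitude: 121.4390, 1.8909.
Field: lon ⌊121.4390/20⌋ = 6 → G; lat ⌊1.8909/10⌋ = 0 → A.
Square: lon ⌊1.4390/2⌋ = 0; lat ⌊1.8909/1⌋ = 1.
Subsquare: lon ⌊1.4390/0.0833333⌋ = 17 → r; lat ⌊0.8909/0.0416667⌋ = 21 → v.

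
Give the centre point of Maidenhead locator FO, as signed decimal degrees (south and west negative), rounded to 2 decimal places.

55.00, -70.00

Field F=5, O=14: +5·20° lon, +14·10° lat → SW at lon -80°, lat 50°.
Cell spans 20° lon × 10° lat. Centre is SW corner plus half of each.
latitude 55.00, longitude -70.00.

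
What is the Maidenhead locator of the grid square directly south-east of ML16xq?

Longitude subsquare x = 23; +1 → 24, wraps to 0 = a, carry into square.
Longitude square 1; +1 → 2.
Latitude subsquare q = 16; −1 → 15 = p.

ML26ap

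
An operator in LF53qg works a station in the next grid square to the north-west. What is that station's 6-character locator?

LF53ph

Longitude subsquare q = 16; −1 → 15 = p.
Latitude subsquare g = 6; +1 → 7 = h.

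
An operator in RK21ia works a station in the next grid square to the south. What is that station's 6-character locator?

RK20ix

Latitude subsquare a = 0; −1 → -1, wraps to 23 = x, carry into square.
Latitude square 1; −1 → 0.
The longitude characters are unchanged.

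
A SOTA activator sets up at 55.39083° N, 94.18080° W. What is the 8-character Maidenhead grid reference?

EO25vj83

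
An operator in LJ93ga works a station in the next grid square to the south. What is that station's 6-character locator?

LJ92gx

Latitude subsquare a = 0; −1 → -1, wraps to 23 = x, carry into square.
Latitude square 3; −1 → 2.
The longitude characters are unchanged.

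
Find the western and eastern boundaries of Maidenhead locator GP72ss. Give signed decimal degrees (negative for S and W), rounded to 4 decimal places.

Field G=6, P=15: +6·20° lon, +15·10° lat → SW at lon -60°, lat 60°.
Square 7, 2: +7·2° lon, +2·1° lat → SW at lon -46°, lat 62°.
Subsquare s=18, s=18: +18·0.0833333° lon, +18·0.0416667° lat → SW at lon -44.5°, lat 62.75°.
Cell spans 0.0833333° lon × 0.0416667° lat.
west -44.5000, east -44.4167.

-44.5000, -44.4167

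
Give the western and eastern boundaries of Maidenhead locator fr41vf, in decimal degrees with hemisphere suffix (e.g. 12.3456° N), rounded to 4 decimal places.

70.2500° W, 70.1667° W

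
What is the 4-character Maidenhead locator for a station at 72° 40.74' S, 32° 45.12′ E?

KB67

Add 180° to longitude and 90° to latitude: 212.75, 17.32.
Field: 212.75/20 → 10 → K, 17.32/10 → 1 → B; chars KB.
Square: 12.75/2 → 6, 7.32/1 → 7; chars 67.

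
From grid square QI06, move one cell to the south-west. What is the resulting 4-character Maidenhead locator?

Longitude square 0; −1 → -1, wraps to 9, carry into field.
Longitude field Q = 16; −1 → 15 = P.
Latitude square 6; −1 → 5.

PI95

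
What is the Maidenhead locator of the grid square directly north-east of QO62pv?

Longitude subsquare p = 15; +1 → 16 = q.
Latitude subsquare v = 21; +1 → 22 = w.

QO62qw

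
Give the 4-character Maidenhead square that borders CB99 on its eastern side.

DB09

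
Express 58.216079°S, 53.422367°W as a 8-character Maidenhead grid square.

Add 180° to longitude and 90° to latitude: 126.57763, 31.78392.
Field: 126.57763/20 → 6 → G, 31.78392/10 → 3 → D; chars GD.
Square: 6.57763/2 → 3, 1.78392/1 → 1; chars 31.
Subsquare: 0.57763/0.0833333 → 6 → g, 0.78392/0.0416667 → 18 → s; chars gs.
Extended square: 0.07763/0.00833333 → 9, 0.03392/0.00416667 → 8; chars 98.

GD31gs98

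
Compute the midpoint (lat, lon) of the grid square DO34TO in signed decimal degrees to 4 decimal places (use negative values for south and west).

54.6042, -112.3750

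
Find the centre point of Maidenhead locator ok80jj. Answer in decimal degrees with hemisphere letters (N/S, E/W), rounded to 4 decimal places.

10.3958° N, 116.7917° E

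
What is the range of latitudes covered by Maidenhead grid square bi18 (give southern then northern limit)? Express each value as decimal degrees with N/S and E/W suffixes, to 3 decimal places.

Field B=1, I=8: +1·20° lon, +8·10° lat → SW at lon -160°, lat -10°.
Square 1, 8: +1·2° lon, +8·1° lat → SW at lon -158°, lat -2°.
Cell spans 2° lon × 1° lat.
south 2.000° S, north 1.000° S.

2.000° S, 1.000° S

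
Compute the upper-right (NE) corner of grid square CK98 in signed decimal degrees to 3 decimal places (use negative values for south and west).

Field C=2, K=10: +2·20° lon, +10·10° lat → SW at lon -140°, lat 10°.
Square 9, 8: +9·2° lon, +8·1° lat → SW at lon -122°, lat 18°.
Cell spans 2° lon × 1° lat. NE corner is SW corner plus one full cell.
latitude 19.000, longitude -120.000.

19.000, -120.000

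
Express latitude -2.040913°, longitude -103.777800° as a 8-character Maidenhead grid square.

Add 180° to longitude and 90° to latitude: 76.22220, 87.95909.
Field: 76.22220/20 → 3 → D, 87.95909/10 → 8 → I; chars DI.
Square: 16.22220/2 → 8, 7.95909/1 → 7; chars 87.
Subsquare: 0.22220/0.0833333 → 2 → c, 0.95909/0.0416667 → 23 → x; chars cx.
Extended square: 0.05553/0.00833333 → 6, 0.00075/0.00416667 → 0; chars 60.

DI87cx60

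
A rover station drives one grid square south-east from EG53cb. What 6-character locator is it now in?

EG53da

Longitude subsquare c = 2; +1 → 3 = d.
Latitude subsquare b = 1; −1 → 0 = a.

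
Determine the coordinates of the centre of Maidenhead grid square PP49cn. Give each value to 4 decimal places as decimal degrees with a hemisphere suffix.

69.5625° N, 128.2083° E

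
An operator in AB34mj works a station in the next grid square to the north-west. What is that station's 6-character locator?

Longitude subsquare m = 12; −1 → 11 = l.
Latitude subsquare j = 9; +1 → 10 = k.

AB34lk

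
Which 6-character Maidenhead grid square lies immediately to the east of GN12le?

GN12me

Longitude subsquare l = 11; +1 → 12 = m.
The latitude characters are unchanged.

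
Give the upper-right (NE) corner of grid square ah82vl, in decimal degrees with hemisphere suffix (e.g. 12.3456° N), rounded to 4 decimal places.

17.5000° S, 162.1667° W

Field A=0, H=7: +0·20° lon, +7·10° lat → SW at lon -180°, lat -20°.
Square 8, 2: +8·2° lon, +2·1° lat → SW at lon -164°, lat -18°.
Subsquare v=21, l=11: +21·0.0833333° lon, +11·0.0416667° lat → SW at lon -162.25°, lat -17.5417°.
Cell spans 0.0833333° lon × 0.0416667° lat. NE corner is SW corner plus one full cell.
latitude 17.5000° S, longitude 162.1667° W.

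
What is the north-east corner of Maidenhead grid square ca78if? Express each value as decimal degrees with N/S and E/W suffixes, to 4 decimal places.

81.7500° S, 125.2500° W

Field C=2, A=0: +2·20° lon, +0·10° lat → SW at lon -140°, lat -90°.
Square 7, 8: +7·2° lon, +8·1° lat → SW at lon -126°, lat -82°.
Subsquare i=8, f=5: +8·0.0833333° lon, +5·0.0416667° lat → SW at lon -125.333°, lat -81.7917°.
Cell spans 0.0833333° lon × 0.0416667° lat. NE corner is SW corner plus one full cell.
latitude 81.7500° S, longitude 125.2500° W.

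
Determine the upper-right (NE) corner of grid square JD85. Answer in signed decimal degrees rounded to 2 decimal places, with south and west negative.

Field J=9, D=3: +9·20° lon, +3·10° lat → SW at lon 0°, lat -60°.
Square 8, 5: +8·2° lon, +5·1° lat → SW at lon 16°, lat -55°.
Cell spans 2° lon × 1° lat. NE corner is SW corner plus one full cell.
latitude -54.00, longitude 18.00.

-54.00, 18.00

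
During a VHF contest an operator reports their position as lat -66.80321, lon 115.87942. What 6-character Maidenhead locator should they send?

OC73we

Shift to the Maidenhead origin (180°W, 90°S): lon 295.8794, lat 23.1968.
Field: 295.8794/20 → 14 → O, 23.1968/10 → 2 → C; chars OC.
Square: 15.8794/2 → 7, 3.1968/1 → 3; chars 73.
Subsquare: 1.8794/0.0833333 → 22 → w, 0.1968/0.0416667 → 4 → e; chars we.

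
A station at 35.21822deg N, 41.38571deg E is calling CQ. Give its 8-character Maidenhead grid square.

LM05qf62

Shift to the Maidenhead origin (180°W, 90°S): lon 221.38571, lat 125.21822.
Field: lon ⌊221.38571/20⌋ = 11 → L; lat ⌊125.21822/10⌋ = 12 → M.
Square: lon ⌊1.38571/2⌋ = 0; lat ⌊5.21822/1⌋ = 5.
Subsquare: lon ⌊1.38571/0.0833333⌋ = 16 → q; lat ⌊0.21822/0.0416667⌋ = 5 → f.
Extended square: lon ⌊0.05238/0.00833333⌋ = 6; lat ⌊0.00989/0.00416667⌋ = 2.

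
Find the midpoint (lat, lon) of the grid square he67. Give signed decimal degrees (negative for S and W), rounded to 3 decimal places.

-42.500, -27.000

Field H=7, E=4: +7·20° lon, +4·10° lat → SW at lon -40°, lat -50°.
Square 6, 7: +6·2° lon, +7·1° lat → SW at lon -28°, lat -43°.
Cell spans 2° lon × 1° lat. Centre is SW corner plus half of each.
latitude -42.500, longitude -27.000.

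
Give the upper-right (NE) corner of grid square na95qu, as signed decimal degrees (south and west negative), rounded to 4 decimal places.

-84.1250, 99.4167

Field N=13, A=0: +13·20° lon, +0·10° lat → SW at lon 80°, lat -90°.
Square 9, 5: +9·2° lon, +5·1° lat → SW at lon 98°, lat -85°.
Subsquare q=16, u=20: +16·0.0833333° lon, +20·0.0416667° lat → SW at lon 99.3333°, lat -84.1667°.
Cell spans 0.0833333° lon × 0.0416667° lat. NE corner is SW corner plus one full cell.
latitude -84.1250, longitude 99.4167.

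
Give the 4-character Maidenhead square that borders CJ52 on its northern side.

Latitude square 2; +1 → 3.
The longitude characters are unchanged.

CJ53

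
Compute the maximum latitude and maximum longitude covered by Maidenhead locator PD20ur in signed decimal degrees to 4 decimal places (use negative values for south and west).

Field P=15, D=3: +15·20° lon, +3·10° lat → SW at lon 120°, lat -60°.
Square 2, 0: +2·2° lon, +0·1° lat → SW at lon 124°, lat -60°.
Subsquare u=20, r=17: +20·0.0833333° lon, +17·0.0416667° lat → SW at lon 125.667°, lat -59.2917°.
Cell spans 0.0833333° lon × 0.0416667° lat. NE corner is SW corner plus one full cell.
latitude -59.2500, longitude 125.7500.

-59.2500, 125.7500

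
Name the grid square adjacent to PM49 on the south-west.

PM38

Longitude square 4; −1 → 3.
Latitude square 9; −1 → 8.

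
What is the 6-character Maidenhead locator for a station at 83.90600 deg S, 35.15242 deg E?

KA76nc

Shift to the Maidenhead origin (180°W, 90°S): lon 215.1524, lat 6.0940.
Field: 215.1524/20 → 10 → K, 6.0940/10 → 0 → A; chars KA.
Square: 15.1524/2 → 7, 6.0940/1 → 6; chars 76.
Subsquare: 1.1524/0.0833333 → 13 → n, 0.0940/0.0416667 → 2 → c; chars nc.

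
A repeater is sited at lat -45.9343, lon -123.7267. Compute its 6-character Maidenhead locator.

CE84db

Shift to the Maidenhead origin (180°W, 90°S): lon 56.2733, lat 44.0657.
Field (20°×10°, letters A–R): 56.2733/20 → 2 → C, 44.0657/10 → 4 → E; chars CE.
Square (2°×1°, digits 0–9): 16.2733/2 → 8, 4.0657/1 → 4; chars 84.
Subsquare (5′×2.5′, letters a–x): 0.2733/0.0833333 → 3 → d, 0.0657/0.0416667 → 1 → b; chars db.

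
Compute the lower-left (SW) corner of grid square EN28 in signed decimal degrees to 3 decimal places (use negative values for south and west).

48.000, -96.000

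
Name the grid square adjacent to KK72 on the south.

KK71

Latitude square 2; −1 → 1.
The longitude characters are unchanged.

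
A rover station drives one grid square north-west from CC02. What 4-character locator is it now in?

BC93

Longitude square 0; −1 → -1, wraps to 9, carry into field.
Longitude field C = 2; −1 → 1 = B.
Latitude square 2; +1 → 3.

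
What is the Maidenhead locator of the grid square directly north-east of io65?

Longitude square 6; +1 → 7.
Latitude square 5; +1 → 6.

IO76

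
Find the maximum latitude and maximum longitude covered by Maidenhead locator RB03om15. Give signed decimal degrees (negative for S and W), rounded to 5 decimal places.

-76.47500, 161.18333

Field R=17, B=1: +17·20° lon, +1·10° lat → SW at lon 160°, lat -80°.
Square 0, 3: +0·2° lon, +3·1° lat → SW at lon 160°, lat -77°.
Subsquare o=14, m=12: +14·0.0833333° lon, +12·0.0416667° lat → SW at lon 161.167°, lat -76.5°.
Extended square 1, 5: +1·0.00833333° lon, +5·0.00416667° lat → SW at lon 161.175°, lat -76.4792°.
Cell spans 0.00833333° lon × 0.00416667° lat. NE corner is SW corner plus one full cell.
latitude -76.47500, longitude 161.18333.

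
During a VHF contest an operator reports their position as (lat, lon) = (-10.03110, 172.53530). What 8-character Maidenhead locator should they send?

RH69gx42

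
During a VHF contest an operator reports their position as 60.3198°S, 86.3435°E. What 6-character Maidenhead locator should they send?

Offset from 180°W / 90°S: lon 266.3435°, lat 29.6802°.
Field (20°×10°, letters A–R): lon ⌊266.3435/20⌋ = 13 → N; lat ⌊29.6802/10⌋ = 2 → C.
Square (2°×1°, digits 0–9): lon ⌊6.3435/2⌋ = 3; lat ⌊9.6802/1⌋ = 9.
Subsquare (5′×2.5′, letters a–x): lon ⌊0.3435/0.0833333⌋ = 4 → e; lat ⌊0.6802/0.0416667⌋ = 16 → q.

NC39eq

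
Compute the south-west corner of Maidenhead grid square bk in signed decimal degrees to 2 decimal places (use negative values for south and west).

10.00, -160.00

Field B=1, K=10: +1·20° lon, +10·10° lat → SW at lon -160°, lat 10°.
latitude 10.00, longitude -160.00.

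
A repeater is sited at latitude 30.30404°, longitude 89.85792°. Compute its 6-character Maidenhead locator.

NM40wh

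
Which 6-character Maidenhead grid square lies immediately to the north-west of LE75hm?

Longitude subsquare h = 7; −1 → 6 = g.
Latitude subsquare m = 12; +1 → 13 = n.

LE75gn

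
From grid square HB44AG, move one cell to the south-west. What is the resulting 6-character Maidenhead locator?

Longitude subsquare a = 0; −1 → -1, wraps to 23 = x, carry into square.
Longitude square 4; −1 → 3.
Latitude subsquare g = 6; −1 → 5 = f.

HB34xf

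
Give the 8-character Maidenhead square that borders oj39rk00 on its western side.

Longitude extended square 0; −1 → -1, wraps to 9, carry into subsquare.
Longitude subsquare r = 17; −1 → 16 = q.
The latitude characters are unchanged.

OJ39qk90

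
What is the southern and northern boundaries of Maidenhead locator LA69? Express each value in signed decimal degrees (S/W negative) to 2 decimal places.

-81.00, -80.00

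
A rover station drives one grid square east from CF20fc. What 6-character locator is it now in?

CF20gc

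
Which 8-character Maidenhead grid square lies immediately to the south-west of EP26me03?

EP26le92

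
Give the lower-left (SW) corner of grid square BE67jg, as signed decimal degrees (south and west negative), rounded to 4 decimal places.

Field B=1, E=4: +1·20° lon, +4·10° lat → SW at lon -160°, lat -50°.
Square 6, 7: +6·2° lon, +7·1° lat → SW at lon -148°, lat -43°.
Subsquare j=9, g=6: +9·0.0833333° lon, +6·0.0416667° lat → SW at lon -147.25°, lat -42.75°.
latitude -42.7500, longitude -147.2500.

-42.7500, -147.2500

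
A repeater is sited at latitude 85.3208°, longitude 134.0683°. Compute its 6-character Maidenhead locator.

PR75ah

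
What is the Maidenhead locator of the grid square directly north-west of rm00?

QM91

Longitude square 0; −1 → -1, wraps to 9, carry into field.
Longitude field R = 17; −1 → 16 = Q.
Latitude square 0; +1 → 1.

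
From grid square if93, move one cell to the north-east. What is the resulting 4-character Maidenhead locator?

Longitude square 9; +1 → 10, wraps to 0, carry into field.
Longitude field I = 8; +1 → 9 = J.
Latitude square 3; +1 → 4.

JF04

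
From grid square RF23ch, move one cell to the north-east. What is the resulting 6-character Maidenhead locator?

Longitude subsquare c = 2; +1 → 3 = d.
Latitude subsquare h = 7; +1 → 8 = i.

RF23di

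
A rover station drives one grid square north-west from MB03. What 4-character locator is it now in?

LB94

Longitude square 0; −1 → -1, wraps to 9, carry into field.
Longitude field M = 12; −1 → 11 = L.
Latitude square 3; +1 → 4.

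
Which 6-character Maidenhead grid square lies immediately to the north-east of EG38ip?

EG38jq

Longitude subsquare i = 8; +1 → 9 = j.
Latitude subsquare p = 15; +1 → 16 = q.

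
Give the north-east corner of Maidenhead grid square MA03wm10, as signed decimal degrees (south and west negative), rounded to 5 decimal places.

-86.49583, 61.85000

Field M=12, A=0: +12·20° lon, +0·10° lat → SW at lon 60°, lat -90°.
Square 0, 3: +0·2° lon, +3·1° lat → SW at lon 60°, lat -87°.
Subsquare w=22, m=12: +22·0.0833333° lon, +12·0.0416667° lat → SW at lon 61.8333°, lat -86.5°.
Extended square 1, 0: +1·0.00833333° lon, +0·0.00416667° lat → SW at lon 61.8417°, lat -86.5°.
Cell spans 0.00833333° lon × 0.00416667° lat. NE corner is SW corner plus one full cell.
latitude -86.49583, longitude 61.85000.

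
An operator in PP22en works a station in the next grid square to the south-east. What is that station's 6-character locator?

PP22fm

Longitude subsquare e = 4; +1 → 5 = f.
Latitude subsquare n = 13; −1 → 12 = m.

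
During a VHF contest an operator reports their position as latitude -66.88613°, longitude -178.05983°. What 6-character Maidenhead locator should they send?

Add 180° to longitude and 90° to latitude: 1.9402, 23.1139.
Field: lon ⌊1.9402/20⌋ = 0 → A; lat ⌊23.1139/10⌋ = 2 → C.
Square: lon ⌊1.9402/2⌋ = 0; lat ⌊3.1139/1⌋ = 3.
Subsquare: lon ⌊1.9402/0.0833333⌋ = 23 → x; lat ⌊0.1139/0.0416667⌋ = 2 → c.

AC03xc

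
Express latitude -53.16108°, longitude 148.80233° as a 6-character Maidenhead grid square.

Shift to the Maidenhead origin (180°W, 90°S): lon 328.8023, lat 36.8389.
Field: 328.8023/20 → 16 → Q, 36.8389/10 → 3 → D; chars QD.
Square: 8.8023/2 → 4, 6.8389/1 → 6; chars 46.
Subsquare: 0.8023/0.0833333 → 9 → j, 0.8389/0.0416667 → 20 → u; chars ju.

QD46ju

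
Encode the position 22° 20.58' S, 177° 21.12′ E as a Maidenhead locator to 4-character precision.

RG87

Add 180° to longitude and 90° to latitude: 357.35, 67.66.
Field: lon ⌊357.35/20⌋ = 17 → R; lat ⌊67.66/10⌋ = 6 → G.
Square: lon ⌊17.35/2⌋ = 8; lat ⌊7.66/1⌋ = 7.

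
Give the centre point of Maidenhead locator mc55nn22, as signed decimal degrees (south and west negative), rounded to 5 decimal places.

Field M=12, C=2: +12·20° lon, +2·10° lat → SW at lon 60°, lat -70°.
Square 5, 5: +5·2° lon, +5·1° lat → SW at lon 70°, lat -65°.
Subsquare n=13, n=13: +13·0.0833333° lon, +13·0.0416667° lat → SW at lon 71.0833°, lat -64.4583°.
Extended square 2, 2: +2·0.00833333° lon, +2·0.00416667° lat → SW at lon 71.1°, lat -64.45°.
Cell spans 0.00833333° lon × 0.00416667° lat. Centre is SW corner plus half of each.
latitude -64.44792, longitude 71.10417.

-64.44792, 71.10417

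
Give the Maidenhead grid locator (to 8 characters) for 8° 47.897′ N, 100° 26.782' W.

DJ98st61

Add 180° to longitude and 90° to latitude: 79.55363, 98.79828.
Field (20°×10°, letters A–R): lon ⌊79.55363/20⌋ = 3 → D; lat ⌊98.79828/10⌋ = 9 → J.
Square (2°×1°, digits 0–9): lon ⌊19.55363/2⌋ = 9; lat ⌊8.79828/1⌋ = 8.
Subsquare (5′×2.5′, letters a–x): lon ⌊1.55363/0.0833333⌋ = 18 → s; lat ⌊0.79828/0.0416667⌋ = 19 → t.
Extended square (30″×15″, digits 0–9): lon ⌊0.05363/0.00833333⌋ = 6; lat ⌊0.00662/0.00416667⌋ = 1.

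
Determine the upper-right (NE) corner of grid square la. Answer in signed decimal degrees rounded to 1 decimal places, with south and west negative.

Field L=11, A=0: +11·20° lon, +0·10° lat → SW at lon 40°, lat -90°.
Cell spans 20° lon × 10° lat. NE corner is SW corner plus one full cell.
latitude -80.0, longitude 60.0.

-80.0, 60.0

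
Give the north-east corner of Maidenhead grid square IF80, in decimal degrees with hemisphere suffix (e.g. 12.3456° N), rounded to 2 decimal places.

39.00° S, 2.00° W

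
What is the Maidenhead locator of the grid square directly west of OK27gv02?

Longitude extended square 0; −1 → -1, wraps to 9, carry into subsquare.
Longitude subsquare g = 6; −1 → 5 = f.
The latitude characters are unchanged.

OK27fv92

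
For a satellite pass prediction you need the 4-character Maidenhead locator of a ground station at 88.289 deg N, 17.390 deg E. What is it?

JR88

Offset from 180°W / 90°S: lon 197.39°, lat 178.29°.
Field (20°×10°, letters A–R): lon ⌊197.39/20⌋ = 9 → J; lat ⌊178.29/10⌋ = 17 → R.
Square (2°×1°, digits 0–9): lon ⌊17.39/2⌋ = 8; lat ⌊8.29/1⌋ = 8.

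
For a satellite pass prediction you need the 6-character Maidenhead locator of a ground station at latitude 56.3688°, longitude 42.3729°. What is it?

Offset from 180°W / 90°S: lon 222.3729°, lat 146.3688°.
Field: 222.3729/20 → 11 → L, 146.3688/10 → 14 → O; chars LO.
Square: 2.3729/2 → 1, 6.3688/1 → 6; chars 16.
Subsquare: 0.3729/0.0833333 → 4 → e, 0.3688/0.0416667 → 8 → i; chars ei.

LO16ei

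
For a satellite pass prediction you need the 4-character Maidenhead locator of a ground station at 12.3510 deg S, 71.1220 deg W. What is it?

FH47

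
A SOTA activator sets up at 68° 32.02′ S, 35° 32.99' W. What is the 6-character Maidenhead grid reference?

HC21fl

Shift to the Maidenhead origin (180°W, 90°S): lon 144.4502, lat 21.4663.
Field: lon ⌊144.4502/20⌋ = 7 → H; lat ⌊21.4663/10⌋ = 2 → C.
Square: lon ⌊4.4502/2⌋ = 2; lat ⌊1.4663/1⌋ = 1.
Subsquare: lon ⌊0.4502/0.0833333⌋ = 5 → f; lat ⌊0.4663/0.0416667⌋ = 11 → l.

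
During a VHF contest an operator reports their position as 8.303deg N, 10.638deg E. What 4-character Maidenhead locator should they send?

Offset from 180°W / 90°S: lon 190.64°, lat 98.30°.
Field: lon ⌊190.64/20⌋ = 9 → J; lat ⌊98.30/10⌋ = 9 → J.
Square: lon ⌊10.64/2⌋ = 5; lat ⌊8.30/1⌋ = 8.

JJ58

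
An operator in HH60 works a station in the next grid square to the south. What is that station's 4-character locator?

Latitude square 0; −1 → -1, wraps to 9, carry into field.
Latitude field H = 7; −1 → 6 = G.
The longitude characters are unchanged.

HG69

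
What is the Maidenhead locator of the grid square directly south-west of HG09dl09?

Longitude extended square 0; −1 → -1, wraps to 9, carry into subsquare.
Longitude subsquare d = 3; −1 → 2 = c.
Latitude extended square 9; −1 → 8.

HG09cl98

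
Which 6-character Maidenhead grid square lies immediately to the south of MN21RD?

MN21rc

Latitude subsquare d = 3; −1 → 2 = c.
The longitude characters are unchanged.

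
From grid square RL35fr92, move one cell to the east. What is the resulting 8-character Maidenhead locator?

RL35gr02

Longitude extended square 9; +1 → 10, wraps to 0, carry into subsquare.
Longitude subsquare f = 5; +1 → 6 = g.
The latitude characters are unchanged.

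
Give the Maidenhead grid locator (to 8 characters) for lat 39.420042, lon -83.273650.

Offset from 180°W / 90°S: lon 96.72635°, lat 129.42004°.
Field: lon ⌊96.72635/20⌋ = 4 → E; lat ⌊129.42004/10⌋ = 12 → M.
Square: lon ⌊16.72635/2⌋ = 8; lat ⌊9.42004/1⌋ = 9.
Subsquare: lon ⌊0.72635/0.0833333⌋ = 8 → i; lat ⌊0.42004/0.0416667⌋ = 10 → k.
Extended square: lon ⌊0.05968/0.00833333⌋ = 7; lat ⌊0.00338/0.00416667⌋ = 0.

EM89ik70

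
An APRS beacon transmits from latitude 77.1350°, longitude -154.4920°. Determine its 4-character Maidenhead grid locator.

BQ27

Offset from 180°W / 90°S: lon 25.51°, lat 167.13°.
Field: 25.51/20 → 1 → B, 167.13/10 → 16 → Q; chars BQ.
Square: 5.51/2 → 2, 7.13/1 → 7; chars 27.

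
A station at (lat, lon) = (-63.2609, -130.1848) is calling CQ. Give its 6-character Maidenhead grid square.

CC46vr

Offset from 180°W / 90°S: lon 49.8152°, lat 26.7391°.
Field: lon ⌊49.8152/20⌋ = 2 → C; lat ⌊26.7391/10⌋ = 2 → C.
Square: lon ⌊9.8152/2⌋ = 4; lat ⌊6.7391/1⌋ = 6.
Subsquare: lon ⌊1.8152/0.0833333⌋ = 21 → v; lat ⌊0.7391/0.0416667⌋ = 17 → r.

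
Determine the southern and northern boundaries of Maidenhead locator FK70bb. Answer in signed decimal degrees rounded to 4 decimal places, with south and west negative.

10.0417, 10.0833

Field F=5, K=10: +5·20° lon, +10·10° lat → SW at lon -80°, lat 10°.
Square 7, 0: +7·2° lon, +0·1° lat → SW at lon -66°, lat 10°.
Subsquare b=1, b=1: +1·0.0833333° lon, +1·0.0416667° lat → SW at lon -65.9167°, lat 10.0417°.
Cell spans 0.0833333° lon × 0.0416667° lat.
south 10.0417, north 10.0833.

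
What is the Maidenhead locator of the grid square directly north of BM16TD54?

Latitude extended square 4; +1 → 5.
The longitude characters are unchanged.

BM16td55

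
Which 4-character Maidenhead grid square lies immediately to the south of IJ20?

II29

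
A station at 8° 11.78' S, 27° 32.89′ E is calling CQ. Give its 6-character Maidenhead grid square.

KI31st

Shift to the Maidenhead origin (180°W, 90°S): lon 207.5482, lat 81.8037.
Field: lon ⌊207.5482/20⌋ = 10 → K; lat ⌊81.8037/10⌋ = 8 → I.
Square: lon ⌊7.5482/2⌋ = 3; lat ⌊1.8037/1⌋ = 1.
Subsquare: lon ⌊1.5482/0.0833333⌋ = 18 → s; lat ⌊0.8037/0.0416667⌋ = 19 → t.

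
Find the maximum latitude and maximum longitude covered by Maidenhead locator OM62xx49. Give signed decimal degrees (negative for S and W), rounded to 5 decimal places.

33.00000, 113.95833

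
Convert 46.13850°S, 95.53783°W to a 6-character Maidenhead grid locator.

EE23fu

Add 180° to longitude and 90° to latitude: 84.4622, 43.8615.
Field (20°×10°, letters A–R): lon ⌊84.4622/20⌋ = 4 → E; lat ⌊43.8615/10⌋ = 4 → E.
Square (2°×1°, digits 0–9): lon ⌊4.4622/2⌋ = 2; lat ⌊3.8615/1⌋ = 3.
Subsquare (5′×2.5′, letters a–x): lon ⌊0.4622/0.0833333⌋ = 5 → f; lat ⌊0.8615/0.0416667⌋ = 20 → u.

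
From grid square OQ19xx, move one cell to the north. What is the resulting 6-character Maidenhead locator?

OR10xa

Latitude subsquare x = 23; +1 → 24, wraps to 0 = a, carry into square.
Latitude square 9; +1 → 10, wraps to 0, carry into field.
Latitude field Q = 16; +1 → 17 = R.
The longitude characters are unchanged.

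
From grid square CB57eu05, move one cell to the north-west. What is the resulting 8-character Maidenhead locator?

CB57du96

Longitude extended square 0; −1 → -1, wraps to 9, carry into subsquare.
Longitude subsquare e = 4; −1 → 3 = d.
Latitude extended square 5; +1 → 6.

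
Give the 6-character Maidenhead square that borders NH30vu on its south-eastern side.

NH30wt

Longitude subsquare v = 21; +1 → 22 = w.
Latitude subsquare u = 20; −1 → 19 = t.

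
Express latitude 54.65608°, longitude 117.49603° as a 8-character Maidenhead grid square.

OO84rp97

Offset from 180°W / 90°S: lon 297.49603°, lat 144.65608°.
Field: lon ⌊297.49603/20⌋ = 14 → O; lat ⌊144.65608/10⌋ = 14 → O.
Square: lon ⌊17.49603/2⌋ = 8; lat ⌊4.65608/1⌋ = 4.
Subsquare: lon ⌊1.49603/0.0833333⌋ = 17 → r; lat ⌊0.65608/0.0416667⌋ = 15 → p.
Extended square: lon ⌊0.07936/0.00833333⌋ = 9; lat ⌊0.03108/0.00416667⌋ = 7.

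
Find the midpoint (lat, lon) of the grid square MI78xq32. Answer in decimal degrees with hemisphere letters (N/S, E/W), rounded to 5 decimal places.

Field M=12, I=8: +12·20° lon, +8·10° lat → SW at lon 60°, lat -10°.
Square 7, 8: +7·2° lon, +8·1° lat → SW at lon 74°, lat -2°.
Subsquare x=23, q=16: +23·0.0833333° lon, +16·0.0416667° lat → SW at lon 75.9167°, lat -1.33333°.
Extended square 3, 2: +3·0.00833333° lon, +2·0.00416667° lat → SW at lon 75.9417°, lat -1.325°.
Cell spans 0.00833333° lon × 0.00416667° lat. Centre is SW corner plus half of each.
latitude 1.32292° S, longitude 75.94583° E.

1.32292° S, 75.94583° E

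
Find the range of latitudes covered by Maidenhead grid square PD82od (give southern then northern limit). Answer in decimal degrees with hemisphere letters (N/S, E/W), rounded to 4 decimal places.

57.8750° S, 57.8333° S

Field P=15, D=3: +15·20° lon, +3·10° lat → SW at lon 120°, lat -60°.
Square 8, 2: +8·2° lon, +2·1° lat → SW at lon 136°, lat -58°.
Subsquare o=14, d=3: +14·0.0833333° lon, +3·0.0416667° lat → SW at lon 137.167°, lat -57.875°.
Cell spans 0.0833333° lon × 0.0416667° lat.
south 57.8750° S, north 57.8333° S.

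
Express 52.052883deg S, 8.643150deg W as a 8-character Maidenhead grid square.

Shift to the Maidenhead origin (180°W, 90°S): lon 171.35685, lat 37.94712.
Field: lon ⌊171.35685/20⌋ = 8 → I; lat ⌊37.94712/10⌋ = 3 → D.
Square: lon ⌊11.35685/2⌋ = 5; lat ⌊7.94712/1⌋ = 7.
Subsquare: lon ⌊1.35685/0.0833333⌋ = 16 → q; lat ⌊0.94712/0.0416667⌋ = 22 → w.
Extended square: lon ⌊0.02352/0.00833333⌋ = 2; lat ⌊0.03045/0.00416667⌋ = 7.

ID57qw27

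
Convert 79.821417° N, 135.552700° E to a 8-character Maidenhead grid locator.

Add 180° to longitude and 90° to latitude: 315.55270, 169.82142.
Field: lon ⌊315.55270/20⌋ = 15 → P; lat ⌊169.82142/10⌋ = 16 → Q.
Square: lon ⌊15.55270/2⌋ = 7; lat ⌊9.82142/1⌋ = 9.
Subsquare: lon ⌊1.55270/0.0833333⌋ = 18 → s; lat ⌊0.82142/0.0416667⌋ = 19 → t.
Extended square: lon ⌊0.05270/0.00833333⌋ = 6; lat ⌊0.02975/0.00416667⌋ = 7.

PQ79st67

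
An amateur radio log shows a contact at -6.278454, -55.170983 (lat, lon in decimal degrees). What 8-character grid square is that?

GI23jr93

Offset from 180°W / 90°S: lon 124.82902°, lat 83.72155°.
Field: 124.82902/20 → 6 → G, 83.72155/10 → 8 → I; chars GI.
Square: 4.82902/2 → 2, 3.72155/1 → 3; chars 23.
Subsquare: 0.82902/0.0833333 → 9 → j, 0.72155/0.0416667 → 17 → r; chars jr.
Extended square: 0.07902/0.00833333 → 9, 0.01321/0.00416667 → 3; chars 93.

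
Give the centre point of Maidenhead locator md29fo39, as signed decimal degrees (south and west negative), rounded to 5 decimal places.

Field M=12, D=3: +12·20° lon, +3·10° lat → SW at lon 60°, lat -60°.
Square 2, 9: +2·2° lon, +9·1° lat → SW at lon 64°, lat -51°.
Subsquare f=5, o=14: +5·0.0833333° lon, +14·0.0416667° lat → SW at lon 64.4167°, lat -50.4167°.
Extended square 3, 9: +3·0.00833333° lon, +9·0.00416667° lat → SW at lon 64.4417°, lat -50.3792°.
Cell spans 0.00833333° lon × 0.00416667° lat. Centre is SW corner plus half of each.
latitude -50.37708, longitude 64.44583.

-50.37708, 64.44583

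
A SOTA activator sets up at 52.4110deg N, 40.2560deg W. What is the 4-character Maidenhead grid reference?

GO92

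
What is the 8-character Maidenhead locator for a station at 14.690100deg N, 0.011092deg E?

JK04aq15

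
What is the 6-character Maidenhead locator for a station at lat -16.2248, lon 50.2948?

LH53ds

Offset from 180°W / 90°S: lon 230.2948°, lat 73.7752°.
Field (20°×10°, letters A–R): lon ⌊230.2948/20⌋ = 11 → L; lat ⌊73.7752/10⌋ = 7 → H.
Square (2°×1°, digits 0–9): lon ⌊10.2948/2⌋ = 5; lat ⌊3.7752/1⌋ = 3.
Subsquare (5′×2.5′, letters a–x): lon ⌊0.2948/0.0833333⌋ = 3 → d; lat ⌊0.7752/0.0416667⌋ = 18 → s.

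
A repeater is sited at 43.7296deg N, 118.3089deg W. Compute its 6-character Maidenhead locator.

DN03ur

Shift to the Maidenhead origin (180°W, 90°S): lon 61.6911, lat 133.7296.
Field: 61.6911/20 → 3 → D, 133.7296/10 → 13 → N; chars DN.
Square: 1.6911/2 → 0, 3.7296/1 → 3; chars 03.
Subsquare: 1.6911/0.0833333 → 20 → u, 0.7296/0.0416667 → 17 → r; chars ur.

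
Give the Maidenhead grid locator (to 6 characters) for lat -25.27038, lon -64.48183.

FG74sr

Shift to the Maidenhead origin (180°W, 90°S): lon 115.5182, lat 64.7296.
Field: 115.5182/20 → 5 → F, 64.7296/10 → 6 → G; chars FG.
Square: 15.5182/2 → 7, 4.7296/1 → 4; chars 74.
Subsquare: 1.5182/0.0833333 → 18 → s, 0.7296/0.0416667 → 17 → r; chars sr.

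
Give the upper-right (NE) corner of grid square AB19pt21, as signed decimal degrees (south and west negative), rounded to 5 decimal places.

-70.20000, -176.72500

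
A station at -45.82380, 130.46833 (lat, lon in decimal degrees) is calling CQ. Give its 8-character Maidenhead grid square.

Shift to the Maidenhead origin (180°W, 90°S): lon 310.46833, lat 44.17620.
Field (20°×10°, letters A–R): lon ⌊310.46833/20⌋ = 15 → P; lat ⌊44.17620/10⌋ = 4 → E.
Square (2°×1°, digits 0–9): lon ⌊10.46833/2⌋ = 5; lat ⌊4.17620/1⌋ = 4.
Subsquare (5′×2.5′, letters a–x): lon ⌊0.46833/0.0833333⌋ = 5 → f; lat ⌊0.17620/0.0416667⌋ = 4 → e.
Extended square (30″×15″, digits 0–9): lon ⌊0.05166/0.00833333⌋ = 6; lat ⌊0.00953/0.00416667⌋ = 2.

PE54fe62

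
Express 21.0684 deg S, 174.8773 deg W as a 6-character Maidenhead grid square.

AG28nw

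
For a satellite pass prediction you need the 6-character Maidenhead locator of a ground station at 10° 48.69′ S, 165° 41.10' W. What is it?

Add 180° to longitude and 90° to latitude: 14.3150, 79.1885.
Field (20°×10°, letters A–R): 14.3150/20 → 0 → A, 79.1885/10 → 7 → H; chars AH.
Square (2°×1°, digits 0–9): 14.3150/2 → 7, 9.1885/1 → 9; chars 79.
Subsquare (5′×2.5′, letters a–x): 0.3150/0.0833333 → 3 → d, 0.1885/0.0416667 → 4 → e; chars de.

AH79de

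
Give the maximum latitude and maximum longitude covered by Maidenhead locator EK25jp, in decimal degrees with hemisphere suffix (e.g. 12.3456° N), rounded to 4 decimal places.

Field E=4, K=10: +4·20° lon, +10·10° lat → SW at lon -100°, lat 10°.
Square 2, 5: +2·2° lon, +5·1° lat → SW at lon -96°, lat 15°.
Subsquare j=9, p=15: +9·0.0833333° lon, +15·0.0416667° lat → SW at lon -95.25°, lat 15.625°.
Cell spans 0.0833333° lon × 0.0416667° lat. NE corner is SW corner plus one full cell.
latitude 15.6667° N, longitude 95.1667° W.

15.6667° N, 95.1667° W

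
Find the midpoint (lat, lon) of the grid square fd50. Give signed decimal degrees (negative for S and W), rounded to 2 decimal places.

-59.50, -69.00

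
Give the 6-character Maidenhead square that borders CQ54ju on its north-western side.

CQ54iv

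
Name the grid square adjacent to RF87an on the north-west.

RF77xo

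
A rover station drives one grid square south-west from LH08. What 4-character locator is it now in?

KH97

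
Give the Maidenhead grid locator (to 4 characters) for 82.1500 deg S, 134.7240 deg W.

CA27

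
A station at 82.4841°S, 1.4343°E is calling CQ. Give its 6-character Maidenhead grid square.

JA07rm

Shift to the Maidenhead origin (180°W, 90°S): lon 181.4343, lat 7.5159.
Field (20°×10°, letters A–R): lon ⌊181.4343/20⌋ = 9 → J; lat ⌊7.5159/10⌋ = 0 → A.
Square (2°×1°, digits 0–9): lon ⌊1.4343/2⌋ = 0; lat ⌊7.5159/1⌋ = 7.
Subsquare (5′×2.5′, letters a–x): lon ⌊1.4343/0.0833333⌋ = 17 → r; lat ⌊0.5159/0.0416667⌋ = 12 → m.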